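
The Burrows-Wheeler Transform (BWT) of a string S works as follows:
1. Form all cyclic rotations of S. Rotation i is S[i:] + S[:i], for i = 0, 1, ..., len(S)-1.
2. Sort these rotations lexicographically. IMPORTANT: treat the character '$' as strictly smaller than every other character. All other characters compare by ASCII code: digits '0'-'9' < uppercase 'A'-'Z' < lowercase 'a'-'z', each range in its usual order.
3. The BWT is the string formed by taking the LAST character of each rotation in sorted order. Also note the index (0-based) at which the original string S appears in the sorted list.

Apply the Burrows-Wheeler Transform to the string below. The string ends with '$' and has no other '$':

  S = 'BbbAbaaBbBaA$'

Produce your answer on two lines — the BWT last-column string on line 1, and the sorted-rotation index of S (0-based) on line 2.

Answer: Aabba$BabbBAB
5

Derivation:
All 13 rotations (rotation i = S[i:]+S[:i]):
  rot[0] = BbbAbaaBbBaA$
  rot[1] = bbAbaaBbBaA$B
  rot[2] = bAbaaBbBaA$Bb
  rot[3] = AbaaBbBaA$Bbb
  rot[4] = baaBbBaA$BbbA
  rot[5] = aaBbBaA$BbbAb
  rot[6] = aBbBaA$BbbAba
  rot[7] = BbBaA$BbbAbaa
  rot[8] = bBaA$BbbAbaaB
  rot[9] = BaA$BbbAbaaBb
  rot[10] = aA$BbbAbaaBbB
  rot[11] = A$BbbAbaaBbBa
  rot[12] = $BbbAbaaBbBaA
Sorted (with $ < everything):
  sorted[0] = $BbbAbaaBbBaA  (last char: 'A')
  sorted[1] = A$BbbAbaaBbBa  (last char: 'a')
  sorted[2] = AbaaBbBaA$Bbb  (last char: 'b')
  sorted[3] = BaA$BbbAbaaBb  (last char: 'b')
  sorted[4] = BbBaA$BbbAbaa  (last char: 'a')
  sorted[5] = BbbAbaaBbBaA$  (last char: '$')
  sorted[6] = aA$BbbAbaaBbB  (last char: 'B')
  sorted[7] = aBbBaA$BbbAba  (last char: 'a')
  sorted[8] = aaBbBaA$BbbAb  (last char: 'b')
  sorted[9] = bAbaaBbBaA$Bb  (last char: 'b')
  sorted[10] = bBaA$BbbAbaaB  (last char: 'B')
  sorted[11] = baaBbBaA$BbbA  (last char: 'A')
  sorted[12] = bbAbaaBbBaA$B  (last char: 'B')
Last column: Aabba$BabbBAB
Original string S is at sorted index 5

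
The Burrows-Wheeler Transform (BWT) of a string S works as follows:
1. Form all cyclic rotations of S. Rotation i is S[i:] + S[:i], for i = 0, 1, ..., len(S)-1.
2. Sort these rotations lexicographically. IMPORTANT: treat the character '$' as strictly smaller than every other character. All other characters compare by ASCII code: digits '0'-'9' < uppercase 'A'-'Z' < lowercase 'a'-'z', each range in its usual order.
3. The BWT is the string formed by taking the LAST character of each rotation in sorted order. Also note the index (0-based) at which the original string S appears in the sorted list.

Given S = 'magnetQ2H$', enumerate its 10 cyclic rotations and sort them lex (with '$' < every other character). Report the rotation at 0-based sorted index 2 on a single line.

Answer: H$magnetQ2

Derivation:
All 10 rotations (rotation i = S[i:]+S[:i]):
  rot[0] = magnetQ2H$
  rot[1] = agnetQ2H$m
  rot[2] = gnetQ2H$ma
  rot[3] = netQ2H$mag
  rot[4] = etQ2H$magn
  rot[5] = tQ2H$magne
  rot[6] = Q2H$magnet
  rot[7] = 2H$magnetQ
  rot[8] = H$magnetQ2
  rot[9] = $magnetQ2H
Sorted (with $ < everything):
  sorted[0] = $magnetQ2H
  sorted[1] = 2H$magnetQ
  sorted[2] = H$magnetQ2
  sorted[3] = Q2H$magnet
  sorted[4] = agnetQ2H$m
  sorted[5] = etQ2H$magn
  sorted[6] = gnetQ2H$ma
  sorted[7] = magnetQ2H$
  sorted[8] = netQ2H$mag
  sorted[9] = tQ2H$magne
sorted[2] = H$magnetQ2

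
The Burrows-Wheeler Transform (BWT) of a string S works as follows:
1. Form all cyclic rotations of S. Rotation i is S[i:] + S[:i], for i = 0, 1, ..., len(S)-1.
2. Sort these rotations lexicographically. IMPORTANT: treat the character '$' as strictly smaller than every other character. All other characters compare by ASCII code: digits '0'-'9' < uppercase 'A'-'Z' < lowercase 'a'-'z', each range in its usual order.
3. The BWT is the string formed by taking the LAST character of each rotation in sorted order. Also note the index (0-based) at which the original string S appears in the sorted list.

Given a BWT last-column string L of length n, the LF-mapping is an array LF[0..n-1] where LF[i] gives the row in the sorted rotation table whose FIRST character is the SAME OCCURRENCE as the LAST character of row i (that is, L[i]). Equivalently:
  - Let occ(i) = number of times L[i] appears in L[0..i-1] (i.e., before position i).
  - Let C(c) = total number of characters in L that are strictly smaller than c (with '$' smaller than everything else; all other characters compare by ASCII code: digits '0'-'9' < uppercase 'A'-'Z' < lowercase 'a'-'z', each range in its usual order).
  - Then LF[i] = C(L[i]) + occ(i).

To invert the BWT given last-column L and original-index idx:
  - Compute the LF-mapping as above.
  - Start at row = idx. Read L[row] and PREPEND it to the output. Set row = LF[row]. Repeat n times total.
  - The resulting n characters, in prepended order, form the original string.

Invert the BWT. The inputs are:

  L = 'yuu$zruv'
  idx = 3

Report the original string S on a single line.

LF mapping: 6 2 3 0 7 1 4 5
Walk LF starting at row 3, prepending L[row]:
  step 1: row=3, L[3]='$', prepend. Next row=LF[3]=0
  step 2: row=0, L[0]='y', prepend. Next row=LF[0]=6
  step 3: row=6, L[6]='u', prepend. Next row=LF[6]=4
  step 4: row=4, L[4]='z', prepend. Next row=LF[4]=7
  step 5: row=7, L[7]='v', prepend. Next row=LF[7]=5
  step 6: row=5, L[5]='r', prepend. Next row=LF[5]=1
  step 7: row=1, L[1]='u', prepend. Next row=LF[1]=2
  step 8: row=2, L[2]='u', prepend. Next row=LF[2]=3
Reversed output: uurvzuy$

Answer: uurvzuy$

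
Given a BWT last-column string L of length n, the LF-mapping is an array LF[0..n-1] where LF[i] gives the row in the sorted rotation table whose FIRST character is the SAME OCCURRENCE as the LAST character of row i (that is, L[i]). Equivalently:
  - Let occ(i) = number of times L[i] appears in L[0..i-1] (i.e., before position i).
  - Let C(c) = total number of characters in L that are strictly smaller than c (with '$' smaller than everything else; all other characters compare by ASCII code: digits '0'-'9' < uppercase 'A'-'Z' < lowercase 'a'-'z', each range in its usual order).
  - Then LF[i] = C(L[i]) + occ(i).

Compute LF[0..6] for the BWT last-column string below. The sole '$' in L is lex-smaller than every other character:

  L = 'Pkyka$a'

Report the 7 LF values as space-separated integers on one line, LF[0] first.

Answer: 1 4 6 5 2 0 3

Derivation:
Char counts: '$':1, 'P':1, 'a':2, 'k':2, 'y':1
C (first-col start): C('$')=0, C('P')=1, C('a')=2, C('k')=4, C('y')=6
L[0]='P': occ=0, LF[0]=C('P')+0=1+0=1
L[1]='k': occ=0, LF[1]=C('k')+0=4+0=4
L[2]='y': occ=0, LF[2]=C('y')+0=6+0=6
L[3]='k': occ=1, LF[3]=C('k')+1=4+1=5
L[4]='a': occ=0, LF[4]=C('a')+0=2+0=2
L[5]='$': occ=0, LF[5]=C('$')+0=0+0=0
L[6]='a': occ=1, LF[6]=C('a')+1=2+1=3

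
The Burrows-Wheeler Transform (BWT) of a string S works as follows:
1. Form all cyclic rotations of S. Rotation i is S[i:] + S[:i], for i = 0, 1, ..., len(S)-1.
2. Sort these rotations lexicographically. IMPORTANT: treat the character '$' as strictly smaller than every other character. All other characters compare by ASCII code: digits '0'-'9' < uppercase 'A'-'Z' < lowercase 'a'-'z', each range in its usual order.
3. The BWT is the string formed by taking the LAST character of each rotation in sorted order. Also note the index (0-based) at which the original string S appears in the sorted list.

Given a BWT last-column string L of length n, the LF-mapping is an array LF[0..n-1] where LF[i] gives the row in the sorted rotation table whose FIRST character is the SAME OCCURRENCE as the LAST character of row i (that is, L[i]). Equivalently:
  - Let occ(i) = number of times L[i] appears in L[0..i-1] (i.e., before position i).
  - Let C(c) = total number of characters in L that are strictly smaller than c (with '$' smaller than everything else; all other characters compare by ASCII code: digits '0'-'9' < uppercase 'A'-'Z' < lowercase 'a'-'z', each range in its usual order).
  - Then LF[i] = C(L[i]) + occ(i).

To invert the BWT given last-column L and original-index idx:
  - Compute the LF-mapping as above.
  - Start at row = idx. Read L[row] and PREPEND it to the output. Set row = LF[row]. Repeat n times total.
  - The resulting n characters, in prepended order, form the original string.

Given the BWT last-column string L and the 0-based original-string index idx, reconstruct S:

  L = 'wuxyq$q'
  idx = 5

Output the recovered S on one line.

LF mapping: 4 3 5 6 1 0 2
Walk LF starting at row 5, prepending L[row]:
  step 1: row=5, L[5]='$', prepend. Next row=LF[5]=0
  step 2: row=0, L[0]='w', prepend. Next row=LF[0]=4
  step 3: row=4, L[4]='q', prepend. Next row=LF[4]=1
  step 4: row=1, L[1]='u', prepend. Next row=LF[1]=3
  step 5: row=3, L[3]='y', prepend. Next row=LF[3]=6
  step 6: row=6, L[6]='q', prepend. Next row=LF[6]=2
  step 7: row=2, L[2]='x', prepend. Next row=LF[2]=5
Reversed output: xqyuqw$

Answer: xqyuqw$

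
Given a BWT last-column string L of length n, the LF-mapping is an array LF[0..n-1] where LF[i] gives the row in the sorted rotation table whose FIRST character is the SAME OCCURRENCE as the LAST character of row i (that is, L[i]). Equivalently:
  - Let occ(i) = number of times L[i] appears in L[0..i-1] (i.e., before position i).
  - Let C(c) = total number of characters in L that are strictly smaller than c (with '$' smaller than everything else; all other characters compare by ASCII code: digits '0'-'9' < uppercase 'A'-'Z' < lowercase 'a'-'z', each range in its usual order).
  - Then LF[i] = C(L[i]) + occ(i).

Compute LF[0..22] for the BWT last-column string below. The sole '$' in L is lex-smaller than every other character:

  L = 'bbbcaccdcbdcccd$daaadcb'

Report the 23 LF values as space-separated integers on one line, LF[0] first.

Answer: 5 6 7 10 1 11 12 18 13 8 19 14 15 16 20 0 21 2 3 4 22 17 9

Derivation:
Char counts: '$':1, 'a':4, 'b':5, 'c':8, 'd':5
C (first-col start): C('$')=0, C('a')=1, C('b')=5, C('c')=10, C('d')=18
L[0]='b': occ=0, LF[0]=C('b')+0=5+0=5
L[1]='b': occ=1, LF[1]=C('b')+1=5+1=6
L[2]='b': occ=2, LF[2]=C('b')+2=5+2=7
L[3]='c': occ=0, LF[3]=C('c')+0=10+0=10
L[4]='a': occ=0, LF[4]=C('a')+0=1+0=1
L[5]='c': occ=1, LF[5]=C('c')+1=10+1=11
L[6]='c': occ=2, LF[6]=C('c')+2=10+2=12
L[7]='d': occ=0, LF[7]=C('d')+0=18+0=18
L[8]='c': occ=3, LF[8]=C('c')+3=10+3=13
L[9]='b': occ=3, LF[9]=C('b')+3=5+3=8
L[10]='d': occ=1, LF[10]=C('d')+1=18+1=19
L[11]='c': occ=4, LF[11]=C('c')+4=10+4=14
L[12]='c': occ=5, LF[12]=C('c')+5=10+5=15
L[13]='c': occ=6, LF[13]=C('c')+6=10+6=16
L[14]='d': occ=2, LF[14]=C('d')+2=18+2=20
L[15]='$': occ=0, LF[15]=C('$')+0=0+0=0
L[16]='d': occ=3, LF[16]=C('d')+3=18+3=21
L[17]='a': occ=1, LF[17]=C('a')+1=1+1=2
L[18]='a': occ=2, LF[18]=C('a')+2=1+2=3
L[19]='a': occ=3, LF[19]=C('a')+3=1+3=4
L[20]='d': occ=4, LF[20]=C('d')+4=18+4=22
L[21]='c': occ=7, LF[21]=C('c')+7=10+7=17
L[22]='b': occ=4, LF[22]=C('b')+4=5+4=9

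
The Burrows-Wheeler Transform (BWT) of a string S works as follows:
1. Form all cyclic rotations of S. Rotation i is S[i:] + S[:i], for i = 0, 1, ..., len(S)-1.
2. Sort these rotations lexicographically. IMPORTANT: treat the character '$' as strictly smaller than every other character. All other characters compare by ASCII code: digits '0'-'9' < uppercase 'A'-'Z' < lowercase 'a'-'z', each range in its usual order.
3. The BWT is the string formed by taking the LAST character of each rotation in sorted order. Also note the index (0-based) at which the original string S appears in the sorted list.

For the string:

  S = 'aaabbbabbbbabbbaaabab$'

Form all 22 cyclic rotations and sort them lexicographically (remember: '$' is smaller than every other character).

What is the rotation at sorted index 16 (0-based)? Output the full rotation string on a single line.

All 22 rotations (rotation i = S[i:]+S[:i]):
  rot[0] = aaabbbabbbbabbbaaabab$
  rot[1] = aabbbabbbbabbbaaabab$a
  rot[2] = abbbabbbbabbbaaabab$aa
  rot[3] = bbbabbbbabbbaaabab$aaa
  rot[4] = bbabbbbabbbaaabab$aaab
  rot[5] = babbbbabbbaaabab$aaabb
  rot[6] = abbbbabbbaaabab$aaabbb
  rot[7] = bbbbabbbaaabab$aaabbba
  rot[8] = bbbabbbaaabab$aaabbbab
  rot[9] = bbabbbaaabab$aaabbbabb
  rot[10] = babbbaaabab$aaabbbabbb
  rot[11] = abbbaaabab$aaabbbabbbb
  rot[12] = bbbaaabab$aaabbbabbbba
  rot[13] = bbaaabab$aaabbbabbbbab
  rot[14] = baaabab$aaabbbabbbbabb
  rot[15] = aaabab$aaabbbabbbbabbb
  rot[16] = aabab$aaabbbabbbbabbba
  rot[17] = abab$aaabbbabbbbabbbaa
  rot[18] = bab$aaabbbabbbbabbbaaa
  rot[19] = ab$aaabbbabbbbabbbaaab
  rot[20] = b$aaabbbabbbbabbbaaaba
  rot[21] = $aaabbbabbbbabbbaaabab
Sorted (with $ < everything):
  sorted[0] = $aaabbbabbbbabbbaaabab
  sorted[1] = aaabab$aaabbbabbbbabbb
  sorted[2] = aaabbbabbbbabbbaaabab$
  sorted[3] = aabab$aaabbbabbbbabbba
  sorted[4] = aabbbabbbbabbbaaabab$a
  sorted[5] = ab$aaabbbabbbbabbbaaab
  sorted[6] = abab$aaabbbabbbbabbbaa
  sorted[7] = abbbaaabab$aaabbbabbbb
  sorted[8] = abbbabbbbabbbaaabab$aa
  sorted[9] = abbbbabbbaaabab$aaabbb
  sorted[10] = b$aaabbbabbbbabbbaaaba
  sorted[11] = baaabab$aaabbbabbbbabb
  sorted[12] = bab$aaabbbabbbbabbbaaa
  sorted[13] = babbbaaabab$aaabbbabbb
  sorted[14] = babbbbabbbaaabab$aaabb
  sorted[15] = bbaaabab$aaabbbabbbbab
  sorted[16] = bbabbbaaabab$aaabbbabb
  sorted[17] = bbabbbbabbbaaabab$aaab
  sorted[18] = bbbaaabab$aaabbbabbbba
  sorted[19] = bbbabbbaaabab$aaabbbab
  sorted[20] = bbbabbbbabbbaaabab$aaa
  sorted[21] = bbbbabbbaaabab$aaabbba
sorted[16] = bbabbbaaabab$aaabbbabb

Answer: bbabbbaaabab$aaabbbabb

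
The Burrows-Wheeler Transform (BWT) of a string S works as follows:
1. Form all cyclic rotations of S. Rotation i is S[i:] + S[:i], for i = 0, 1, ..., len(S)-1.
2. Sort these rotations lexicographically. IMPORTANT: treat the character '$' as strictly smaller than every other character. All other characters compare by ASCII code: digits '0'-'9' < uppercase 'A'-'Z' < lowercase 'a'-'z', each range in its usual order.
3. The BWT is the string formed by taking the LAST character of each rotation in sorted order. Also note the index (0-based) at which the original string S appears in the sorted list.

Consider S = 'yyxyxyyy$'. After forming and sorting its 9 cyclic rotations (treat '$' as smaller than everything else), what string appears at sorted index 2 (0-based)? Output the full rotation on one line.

Answer: xyyy$yyxy

Derivation:
All 9 rotations (rotation i = S[i:]+S[:i]):
  rot[0] = yyxyxyyy$
  rot[1] = yxyxyyy$y
  rot[2] = xyxyyy$yy
  rot[3] = yxyyy$yyx
  rot[4] = xyyy$yyxy
  rot[5] = yyy$yyxyx
  rot[6] = yy$yyxyxy
  rot[7] = y$yyxyxyy
  rot[8] = $yyxyxyyy
Sorted (with $ < everything):
  sorted[0] = $yyxyxyyy
  sorted[1] = xyxyyy$yy
  sorted[2] = xyyy$yyxy
  sorted[3] = y$yyxyxyy
  sorted[4] = yxyxyyy$y
  sorted[5] = yxyyy$yyx
  sorted[6] = yy$yyxyxy
  sorted[7] = yyxyxyyy$
  sorted[8] = yyy$yyxyx
sorted[2] = xyyy$yyxy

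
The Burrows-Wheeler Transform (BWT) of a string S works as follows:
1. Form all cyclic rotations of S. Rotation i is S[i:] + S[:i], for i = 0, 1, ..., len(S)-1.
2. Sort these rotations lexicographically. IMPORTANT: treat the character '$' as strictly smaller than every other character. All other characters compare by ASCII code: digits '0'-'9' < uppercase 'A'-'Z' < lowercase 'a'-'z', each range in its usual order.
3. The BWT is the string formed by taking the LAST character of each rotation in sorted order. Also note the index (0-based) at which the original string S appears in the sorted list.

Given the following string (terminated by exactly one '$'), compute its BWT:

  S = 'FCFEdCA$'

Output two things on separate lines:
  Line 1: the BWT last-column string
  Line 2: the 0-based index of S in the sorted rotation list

Answer: ACdFF$CE
5

Derivation:
All 8 rotations (rotation i = S[i:]+S[:i]):
  rot[0] = FCFEdCA$
  rot[1] = CFEdCA$F
  rot[2] = FEdCA$FC
  rot[3] = EdCA$FCF
  rot[4] = dCA$FCFE
  rot[5] = CA$FCFEd
  rot[6] = A$FCFEdC
  rot[7] = $FCFEdCA
Sorted (with $ < everything):
  sorted[0] = $FCFEdCA  (last char: 'A')
  sorted[1] = A$FCFEdC  (last char: 'C')
  sorted[2] = CA$FCFEd  (last char: 'd')
  sorted[3] = CFEdCA$F  (last char: 'F')
  sorted[4] = EdCA$FCF  (last char: 'F')
  sorted[5] = FCFEdCA$  (last char: '$')
  sorted[6] = FEdCA$FC  (last char: 'C')
  sorted[7] = dCA$FCFE  (last char: 'E')
Last column: ACdFF$CE
Original string S is at sorted index 5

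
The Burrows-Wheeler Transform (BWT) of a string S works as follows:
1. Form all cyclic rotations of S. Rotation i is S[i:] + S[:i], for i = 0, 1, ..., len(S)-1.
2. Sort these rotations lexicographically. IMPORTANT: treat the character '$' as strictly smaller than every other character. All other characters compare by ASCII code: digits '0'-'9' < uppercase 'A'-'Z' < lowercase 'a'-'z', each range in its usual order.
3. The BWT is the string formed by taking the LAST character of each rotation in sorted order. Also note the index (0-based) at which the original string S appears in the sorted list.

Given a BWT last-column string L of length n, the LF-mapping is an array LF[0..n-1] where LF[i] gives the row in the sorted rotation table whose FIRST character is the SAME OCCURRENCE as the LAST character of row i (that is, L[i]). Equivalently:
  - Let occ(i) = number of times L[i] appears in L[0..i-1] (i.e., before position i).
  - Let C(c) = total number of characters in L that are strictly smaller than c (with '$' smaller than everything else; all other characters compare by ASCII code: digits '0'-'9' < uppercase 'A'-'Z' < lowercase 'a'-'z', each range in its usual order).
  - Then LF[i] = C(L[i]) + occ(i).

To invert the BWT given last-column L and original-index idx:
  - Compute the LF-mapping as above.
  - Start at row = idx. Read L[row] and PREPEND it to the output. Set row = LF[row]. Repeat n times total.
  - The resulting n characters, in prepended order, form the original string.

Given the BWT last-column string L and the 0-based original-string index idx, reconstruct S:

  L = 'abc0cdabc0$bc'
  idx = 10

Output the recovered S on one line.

LF mapping: 3 5 8 1 9 12 4 6 10 2 0 7 11
Walk LF starting at row 10, prepending L[row]:
  step 1: row=10, L[10]='$', prepend. Next row=LF[10]=0
  step 2: row=0, L[0]='a', prepend. Next row=LF[0]=3
  step 3: row=3, L[3]='0', prepend. Next row=LF[3]=1
  step 4: row=1, L[1]='b', prepend. Next row=LF[1]=5
  step 5: row=5, L[5]='d', prepend. Next row=LF[5]=12
  step 6: row=12, L[12]='c', prepend. Next row=LF[12]=11
  step 7: row=11, L[11]='b', prepend. Next row=LF[11]=7
  step 8: row=7, L[7]='b', prepend. Next row=LF[7]=6
  step 9: row=6, L[6]='a', prepend. Next row=LF[6]=4
  step 10: row=4, L[4]='c', prepend. Next row=LF[4]=9
  step 11: row=9, L[9]='0', prepend. Next row=LF[9]=2
  step 12: row=2, L[2]='c', prepend. Next row=LF[2]=8
  step 13: row=8, L[8]='c', prepend. Next row=LF[8]=10
Reversed output: cc0cabbcdb0a$

Answer: cc0cabbcdb0a$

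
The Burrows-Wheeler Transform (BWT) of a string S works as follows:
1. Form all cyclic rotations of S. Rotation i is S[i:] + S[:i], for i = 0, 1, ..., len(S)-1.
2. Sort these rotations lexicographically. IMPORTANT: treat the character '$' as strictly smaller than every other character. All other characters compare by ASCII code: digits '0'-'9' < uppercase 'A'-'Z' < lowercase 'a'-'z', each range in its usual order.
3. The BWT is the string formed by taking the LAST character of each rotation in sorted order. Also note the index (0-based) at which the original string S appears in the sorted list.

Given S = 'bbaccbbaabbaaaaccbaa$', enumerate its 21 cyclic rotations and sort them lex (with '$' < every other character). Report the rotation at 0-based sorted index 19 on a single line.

Answer: ccbaa$bbaccbbaabbaaaa

Derivation:
All 21 rotations (rotation i = S[i:]+S[:i]):
  rot[0] = bbaccbbaabbaaaaccbaa$
  rot[1] = baccbbaabbaaaaccbaa$b
  rot[2] = accbbaabbaaaaccbaa$bb
  rot[3] = ccbbaabbaaaaccbaa$bba
  rot[4] = cbbaabbaaaaccbaa$bbac
  rot[5] = bbaabbaaaaccbaa$bbacc
  rot[6] = baabbaaaaccbaa$bbaccb
  rot[7] = aabbaaaaccbaa$bbaccbb
  rot[8] = abbaaaaccbaa$bbaccbba
  rot[9] = bbaaaaccbaa$bbaccbbaa
  rot[10] = baaaaccbaa$bbaccbbaab
  rot[11] = aaaaccbaa$bbaccbbaabb
  rot[12] = aaaccbaa$bbaccbbaabba
  rot[13] = aaccbaa$bbaccbbaabbaa
  rot[14] = accbaa$bbaccbbaabbaaa
  rot[15] = ccbaa$bbaccbbaabbaaaa
  rot[16] = cbaa$bbaccbbaabbaaaac
  rot[17] = baa$bbaccbbaabbaaaacc
  rot[18] = aa$bbaccbbaabbaaaaccb
  rot[19] = a$bbaccbbaabbaaaaccba
  rot[20] = $bbaccbbaabbaaaaccbaa
Sorted (with $ < everything):
  sorted[0] = $bbaccbbaabbaaaaccbaa
  sorted[1] = a$bbaccbbaabbaaaaccba
  sorted[2] = aa$bbaccbbaabbaaaaccb
  sorted[3] = aaaaccbaa$bbaccbbaabb
  sorted[4] = aaaccbaa$bbaccbbaabba
  sorted[5] = aabbaaaaccbaa$bbaccbb
  sorted[6] = aaccbaa$bbaccbbaabbaa
  sorted[7] = abbaaaaccbaa$bbaccbba
  sorted[8] = accbaa$bbaccbbaabbaaa
  sorted[9] = accbbaabbaaaaccbaa$bb
  sorted[10] = baa$bbaccbbaabbaaaacc
  sorted[11] = baaaaccbaa$bbaccbbaab
  sorted[12] = baabbaaaaccbaa$bbaccb
  sorted[13] = baccbbaabbaaaaccbaa$b
  sorted[14] = bbaaaaccbaa$bbaccbbaa
  sorted[15] = bbaabbaaaaccbaa$bbacc
  sorted[16] = bbaccbbaabbaaaaccbaa$
  sorted[17] = cbaa$bbaccbbaabbaaaac
  sorted[18] = cbbaabbaaaaccbaa$bbac
  sorted[19] = ccbaa$bbaccbbaabbaaaa
  sorted[20] = ccbbaabbaaaaccbaa$bba
sorted[19] = ccbaa$bbaccbbaabbaaaa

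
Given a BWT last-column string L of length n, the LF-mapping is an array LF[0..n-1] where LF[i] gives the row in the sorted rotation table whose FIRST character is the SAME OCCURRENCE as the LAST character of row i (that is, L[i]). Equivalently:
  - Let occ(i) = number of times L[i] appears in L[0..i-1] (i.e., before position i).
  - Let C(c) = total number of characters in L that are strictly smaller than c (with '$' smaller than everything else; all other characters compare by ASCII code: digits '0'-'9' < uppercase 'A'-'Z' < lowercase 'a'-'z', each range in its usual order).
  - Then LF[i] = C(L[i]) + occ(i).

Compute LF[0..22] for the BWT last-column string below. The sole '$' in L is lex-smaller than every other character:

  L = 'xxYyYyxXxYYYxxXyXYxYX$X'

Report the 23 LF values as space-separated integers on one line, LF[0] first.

Char counts: '$':1, 'X':5, 'Y':7, 'x':7, 'y':3
C (first-col start): C('$')=0, C('X')=1, C('Y')=6, C('x')=13, C('y')=20
L[0]='x': occ=0, LF[0]=C('x')+0=13+0=13
L[1]='x': occ=1, LF[1]=C('x')+1=13+1=14
L[2]='Y': occ=0, LF[2]=C('Y')+0=6+0=6
L[3]='y': occ=0, LF[3]=C('y')+0=20+0=20
L[4]='Y': occ=1, LF[4]=C('Y')+1=6+1=7
L[5]='y': occ=1, LF[5]=C('y')+1=20+1=21
L[6]='x': occ=2, LF[6]=C('x')+2=13+2=15
L[7]='X': occ=0, LF[7]=C('X')+0=1+0=1
L[8]='x': occ=3, LF[8]=C('x')+3=13+3=16
L[9]='Y': occ=2, LF[9]=C('Y')+2=6+2=8
L[10]='Y': occ=3, LF[10]=C('Y')+3=6+3=9
L[11]='Y': occ=4, LF[11]=C('Y')+4=6+4=10
L[12]='x': occ=4, LF[12]=C('x')+4=13+4=17
L[13]='x': occ=5, LF[13]=C('x')+5=13+5=18
L[14]='X': occ=1, LF[14]=C('X')+1=1+1=2
L[15]='y': occ=2, LF[15]=C('y')+2=20+2=22
L[16]='X': occ=2, LF[16]=C('X')+2=1+2=3
L[17]='Y': occ=5, LF[17]=C('Y')+5=6+5=11
L[18]='x': occ=6, LF[18]=C('x')+6=13+6=19
L[19]='Y': occ=6, LF[19]=C('Y')+6=6+6=12
L[20]='X': occ=3, LF[20]=C('X')+3=1+3=4
L[21]='$': occ=0, LF[21]=C('$')+0=0+0=0
L[22]='X': occ=4, LF[22]=C('X')+4=1+4=5

Answer: 13 14 6 20 7 21 15 1 16 8 9 10 17 18 2 22 3 11 19 12 4 0 5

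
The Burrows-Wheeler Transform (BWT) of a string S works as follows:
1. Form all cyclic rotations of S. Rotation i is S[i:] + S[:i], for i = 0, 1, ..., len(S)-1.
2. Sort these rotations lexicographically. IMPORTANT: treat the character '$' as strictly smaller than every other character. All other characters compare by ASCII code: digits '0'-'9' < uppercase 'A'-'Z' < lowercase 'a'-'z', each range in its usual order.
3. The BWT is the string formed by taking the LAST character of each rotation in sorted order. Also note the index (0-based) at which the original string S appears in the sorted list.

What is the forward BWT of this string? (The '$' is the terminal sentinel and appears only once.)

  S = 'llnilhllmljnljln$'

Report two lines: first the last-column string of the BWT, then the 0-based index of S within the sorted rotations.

All 17 rotations (rotation i = S[i:]+S[:i]):
  rot[0] = llnilhllmljnljln$
  rot[1] = lnilhllmljnljln$l
  rot[2] = nilhllmljnljln$ll
  rot[3] = ilhllmljnljln$lln
  rot[4] = lhllmljnljln$llni
  rot[5] = hllmljnljln$llnil
  rot[6] = llmljnljln$llnilh
  rot[7] = lmljnljln$llnilhl
  rot[8] = mljnljln$llnilhll
  rot[9] = ljnljln$llnilhllm
  rot[10] = jnljln$llnilhllml
  rot[11] = nljln$llnilhllmlj
  rot[12] = ljln$llnilhllmljn
  rot[13] = jln$llnilhllmljnl
  rot[14] = ln$llnilhllmljnlj
  rot[15] = n$llnilhllmljnljl
  rot[16] = $llnilhllmljnljln
Sorted (with $ < everything):
  sorted[0] = $llnilhllmljnljln  (last char: 'n')
  sorted[1] = hllmljnljln$llnil  (last char: 'l')
  sorted[2] = ilhllmljnljln$lln  (last char: 'n')
  sorted[3] = jln$llnilhllmljnl  (last char: 'l')
  sorted[4] = jnljln$llnilhllml  (last char: 'l')
  sorted[5] = lhllmljnljln$llni  (last char: 'i')
  sorted[6] = ljln$llnilhllmljn  (last char: 'n')
  sorted[7] = ljnljln$llnilhllm  (last char: 'm')
  sorted[8] = llmljnljln$llnilh  (last char: 'h')
  sorted[9] = llnilhllmljnljln$  (last char: '$')
  sorted[10] = lmljnljln$llnilhl  (last char: 'l')
  sorted[11] = ln$llnilhllmljnlj  (last char: 'j')
  sorted[12] = lnilhllmljnljln$l  (last char: 'l')
  sorted[13] = mljnljln$llnilhll  (last char: 'l')
  sorted[14] = n$llnilhllmljnljl  (last char: 'l')
  sorted[15] = nilhllmljnljln$ll  (last char: 'l')
  sorted[16] = nljln$llnilhllmlj  (last char: 'j')
Last column: nlnllinmh$ljllllj
Original string S is at sorted index 9

Answer: nlnllinmh$ljllllj
9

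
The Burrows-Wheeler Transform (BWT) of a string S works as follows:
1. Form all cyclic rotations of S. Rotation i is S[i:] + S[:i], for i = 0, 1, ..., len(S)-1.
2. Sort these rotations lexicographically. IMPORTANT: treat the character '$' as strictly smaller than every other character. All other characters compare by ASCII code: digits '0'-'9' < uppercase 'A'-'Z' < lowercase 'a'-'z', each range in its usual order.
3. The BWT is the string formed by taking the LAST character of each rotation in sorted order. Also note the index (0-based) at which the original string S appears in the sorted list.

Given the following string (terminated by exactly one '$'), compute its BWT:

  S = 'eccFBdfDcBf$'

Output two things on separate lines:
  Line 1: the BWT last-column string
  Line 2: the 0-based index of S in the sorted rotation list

Answer: fFcfcDceB$Bd
9

Derivation:
All 12 rotations (rotation i = S[i:]+S[:i]):
  rot[0] = eccFBdfDcBf$
  rot[1] = ccFBdfDcBf$e
  rot[2] = cFBdfDcBf$ec
  rot[3] = FBdfDcBf$ecc
  rot[4] = BdfDcBf$eccF
  rot[5] = dfDcBf$eccFB
  rot[6] = fDcBf$eccFBd
  rot[7] = DcBf$eccFBdf
  rot[8] = cBf$eccFBdfD
  rot[9] = Bf$eccFBdfDc
  rot[10] = f$eccFBdfDcB
  rot[11] = $eccFBdfDcBf
Sorted (with $ < everything):
  sorted[0] = $eccFBdfDcBf  (last char: 'f')
  sorted[1] = BdfDcBf$eccF  (last char: 'F')
  sorted[2] = Bf$eccFBdfDc  (last char: 'c')
  sorted[3] = DcBf$eccFBdf  (last char: 'f')
  sorted[4] = FBdfDcBf$ecc  (last char: 'c')
  sorted[5] = cBf$eccFBdfD  (last char: 'D')
  sorted[6] = cFBdfDcBf$ec  (last char: 'c')
  sorted[7] = ccFBdfDcBf$e  (last char: 'e')
  sorted[8] = dfDcBf$eccFB  (last char: 'B')
  sorted[9] = eccFBdfDcBf$  (last char: '$')
  sorted[10] = f$eccFBdfDcB  (last char: 'B')
  sorted[11] = fDcBf$eccFBd  (last char: 'd')
Last column: fFcfcDceB$Bd
Original string S is at sorted index 9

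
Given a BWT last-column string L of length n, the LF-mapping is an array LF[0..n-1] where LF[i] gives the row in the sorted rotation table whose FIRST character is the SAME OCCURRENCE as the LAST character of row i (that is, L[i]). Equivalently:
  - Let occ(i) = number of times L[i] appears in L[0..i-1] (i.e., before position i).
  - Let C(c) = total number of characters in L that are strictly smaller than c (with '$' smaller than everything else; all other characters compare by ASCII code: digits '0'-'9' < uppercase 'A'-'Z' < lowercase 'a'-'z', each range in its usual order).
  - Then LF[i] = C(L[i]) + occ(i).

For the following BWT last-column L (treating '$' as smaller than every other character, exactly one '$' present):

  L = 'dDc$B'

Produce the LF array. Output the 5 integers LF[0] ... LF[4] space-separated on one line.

Answer: 4 2 3 0 1

Derivation:
Char counts: '$':1, 'B':1, 'D':1, 'c':1, 'd':1
C (first-col start): C('$')=0, C('B')=1, C('D')=2, C('c')=3, C('d')=4
L[0]='d': occ=0, LF[0]=C('d')+0=4+0=4
L[1]='D': occ=0, LF[1]=C('D')+0=2+0=2
L[2]='c': occ=0, LF[2]=C('c')+0=3+0=3
L[3]='$': occ=0, LF[3]=C('$')+0=0+0=0
L[4]='B': occ=0, LF[4]=C('B')+0=1+0=1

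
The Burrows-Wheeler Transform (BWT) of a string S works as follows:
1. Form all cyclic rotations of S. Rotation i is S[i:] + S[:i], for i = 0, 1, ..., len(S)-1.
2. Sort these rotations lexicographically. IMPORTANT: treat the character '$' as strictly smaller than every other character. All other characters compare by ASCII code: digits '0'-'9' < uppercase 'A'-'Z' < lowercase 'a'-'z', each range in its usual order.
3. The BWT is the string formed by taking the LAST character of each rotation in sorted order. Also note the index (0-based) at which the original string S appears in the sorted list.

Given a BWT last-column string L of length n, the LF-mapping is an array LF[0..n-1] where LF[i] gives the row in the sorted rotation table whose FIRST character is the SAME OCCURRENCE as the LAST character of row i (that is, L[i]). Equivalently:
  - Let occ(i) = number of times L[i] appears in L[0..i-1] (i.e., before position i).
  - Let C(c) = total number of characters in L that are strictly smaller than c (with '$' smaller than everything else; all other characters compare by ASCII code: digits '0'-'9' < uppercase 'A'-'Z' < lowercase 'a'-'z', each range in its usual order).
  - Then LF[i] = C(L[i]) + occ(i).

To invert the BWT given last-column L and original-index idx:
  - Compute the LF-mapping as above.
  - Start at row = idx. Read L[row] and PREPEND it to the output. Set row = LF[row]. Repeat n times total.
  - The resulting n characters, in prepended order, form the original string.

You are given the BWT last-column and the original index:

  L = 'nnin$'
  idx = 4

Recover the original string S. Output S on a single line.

LF mapping: 2 3 1 4 0
Walk LF starting at row 4, prepending L[row]:
  step 1: row=4, L[4]='$', prepend. Next row=LF[4]=0
  step 2: row=0, L[0]='n', prepend. Next row=LF[0]=2
  step 3: row=2, L[2]='i', prepend. Next row=LF[2]=1
  step 4: row=1, L[1]='n', prepend. Next row=LF[1]=3
  step 5: row=3, L[3]='n', prepend. Next row=LF[3]=4
Reversed output: nnin$

Answer: nnin$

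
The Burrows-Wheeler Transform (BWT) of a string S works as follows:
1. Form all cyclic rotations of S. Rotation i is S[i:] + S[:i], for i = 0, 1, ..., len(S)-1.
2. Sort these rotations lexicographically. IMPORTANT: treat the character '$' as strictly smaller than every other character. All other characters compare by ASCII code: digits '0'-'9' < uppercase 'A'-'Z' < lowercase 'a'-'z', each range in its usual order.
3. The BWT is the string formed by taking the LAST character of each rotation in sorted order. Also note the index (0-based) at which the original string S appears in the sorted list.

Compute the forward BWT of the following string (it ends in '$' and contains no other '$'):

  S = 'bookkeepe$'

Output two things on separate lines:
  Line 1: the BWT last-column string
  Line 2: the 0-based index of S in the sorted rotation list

All 10 rotations (rotation i = S[i:]+S[:i]):
  rot[0] = bookkeepe$
  rot[1] = ookkeepe$b
  rot[2] = okkeepe$bo
  rot[3] = kkeepe$boo
  rot[4] = keepe$book
  rot[5] = eepe$bookk
  rot[6] = epe$bookke
  rot[7] = pe$bookkee
  rot[8] = e$bookkeep
  rot[9] = $bookkeepe
Sorted (with $ < everything):
  sorted[0] = $bookkeepe  (last char: 'e')
  sorted[1] = bookkeepe$  (last char: '$')
  sorted[2] = e$bookkeep  (last char: 'p')
  sorted[3] = eepe$bookk  (last char: 'k')
  sorted[4] = epe$bookke  (last char: 'e')
  sorted[5] = keepe$book  (last char: 'k')
  sorted[6] = kkeepe$boo  (last char: 'o')
  sorted[7] = okkeepe$bo  (last char: 'o')
  sorted[8] = ookkeepe$b  (last char: 'b')
  sorted[9] = pe$bookkee  (last char: 'e')
Last column: e$pkekoobe
Original string S is at sorted index 1

Answer: e$pkekoobe
1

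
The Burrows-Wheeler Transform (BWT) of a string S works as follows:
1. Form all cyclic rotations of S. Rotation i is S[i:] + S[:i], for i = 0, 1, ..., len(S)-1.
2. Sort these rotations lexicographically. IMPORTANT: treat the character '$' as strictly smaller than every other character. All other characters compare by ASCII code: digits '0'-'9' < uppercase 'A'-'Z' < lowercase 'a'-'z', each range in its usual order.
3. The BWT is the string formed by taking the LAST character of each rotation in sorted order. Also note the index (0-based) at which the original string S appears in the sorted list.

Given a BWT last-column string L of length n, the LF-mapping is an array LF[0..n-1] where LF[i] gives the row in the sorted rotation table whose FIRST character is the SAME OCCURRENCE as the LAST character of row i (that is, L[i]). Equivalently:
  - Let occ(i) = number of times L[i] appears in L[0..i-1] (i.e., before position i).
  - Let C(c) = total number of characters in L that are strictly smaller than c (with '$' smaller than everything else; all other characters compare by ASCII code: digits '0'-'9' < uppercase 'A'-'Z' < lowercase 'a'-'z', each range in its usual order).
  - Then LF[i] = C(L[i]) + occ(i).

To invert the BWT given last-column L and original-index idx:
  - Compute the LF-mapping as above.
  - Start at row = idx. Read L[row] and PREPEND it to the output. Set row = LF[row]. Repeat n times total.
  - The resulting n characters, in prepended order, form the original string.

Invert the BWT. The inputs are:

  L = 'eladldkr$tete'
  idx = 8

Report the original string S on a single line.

Answer: ladderkettle$

Derivation:
LF mapping: 4 8 1 2 9 3 7 10 0 11 5 12 6
Walk LF starting at row 8, prepending L[row]:
  step 1: row=8, L[8]='$', prepend. Next row=LF[8]=0
  step 2: row=0, L[0]='e', prepend. Next row=LF[0]=4
  step 3: row=4, L[4]='l', prepend. Next row=LF[4]=9
  step 4: row=9, L[9]='t', prepend. Next row=LF[9]=11
  step 5: row=11, L[11]='t', prepend. Next row=LF[11]=12
  step 6: row=12, L[12]='e', prepend. Next row=LF[12]=6
  step 7: row=6, L[6]='k', prepend. Next row=LF[6]=7
  step 8: row=7, L[7]='r', prepend. Next row=LF[7]=10
  step 9: row=10, L[10]='e', prepend. Next row=LF[10]=5
  step 10: row=5, L[5]='d', prepend. Next row=LF[5]=3
  step 11: row=3, L[3]='d', prepend. Next row=LF[3]=2
  step 12: row=2, L[2]='a', prepend. Next row=LF[2]=1
  step 13: row=1, L[1]='l', prepend. Next row=LF[1]=8
Reversed output: ladderkettle$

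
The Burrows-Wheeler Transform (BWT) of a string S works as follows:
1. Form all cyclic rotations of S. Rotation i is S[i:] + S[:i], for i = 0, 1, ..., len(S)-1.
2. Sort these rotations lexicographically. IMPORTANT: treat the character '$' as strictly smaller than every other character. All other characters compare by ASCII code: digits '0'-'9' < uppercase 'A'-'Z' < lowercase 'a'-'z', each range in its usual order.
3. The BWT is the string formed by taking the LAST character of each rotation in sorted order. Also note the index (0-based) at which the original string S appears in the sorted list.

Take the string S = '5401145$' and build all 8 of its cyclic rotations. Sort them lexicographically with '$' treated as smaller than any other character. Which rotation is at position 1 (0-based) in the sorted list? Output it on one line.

All 8 rotations (rotation i = S[i:]+S[:i]):
  rot[0] = 5401145$
  rot[1] = 401145$5
  rot[2] = 01145$54
  rot[3] = 1145$540
  rot[4] = 145$5401
  rot[5] = 45$54011
  rot[6] = 5$540114
  rot[7] = $5401145
Sorted (with $ < everything):
  sorted[0] = $5401145
  sorted[1] = 01145$54
  sorted[2] = 1145$540
  sorted[3] = 145$5401
  sorted[4] = 401145$5
  sorted[5] = 45$54011
  sorted[6] = 5$540114
  sorted[7] = 5401145$
sorted[1] = 01145$54

Answer: 01145$54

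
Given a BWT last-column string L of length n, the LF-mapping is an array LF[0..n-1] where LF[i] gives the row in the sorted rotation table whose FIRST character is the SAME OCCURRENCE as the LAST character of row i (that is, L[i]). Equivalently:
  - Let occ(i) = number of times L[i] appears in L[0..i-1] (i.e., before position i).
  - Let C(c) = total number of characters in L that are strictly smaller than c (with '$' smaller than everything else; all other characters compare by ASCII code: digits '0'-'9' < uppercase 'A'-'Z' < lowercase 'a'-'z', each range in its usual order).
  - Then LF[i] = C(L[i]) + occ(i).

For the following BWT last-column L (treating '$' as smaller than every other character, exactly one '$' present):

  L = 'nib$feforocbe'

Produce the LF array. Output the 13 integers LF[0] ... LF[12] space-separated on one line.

Char counts: '$':1, 'b':2, 'c':1, 'e':2, 'f':2, 'i':1, 'n':1, 'o':2, 'r':1
C (first-col start): C('$')=0, C('b')=1, C('c')=3, C('e')=4, C('f')=6, C('i')=8, C('n')=9, C('o')=10, C('r')=12
L[0]='n': occ=0, LF[0]=C('n')+0=9+0=9
L[1]='i': occ=0, LF[1]=C('i')+0=8+0=8
L[2]='b': occ=0, LF[2]=C('b')+0=1+0=1
L[3]='$': occ=0, LF[3]=C('$')+0=0+0=0
L[4]='f': occ=0, LF[4]=C('f')+0=6+0=6
L[5]='e': occ=0, LF[5]=C('e')+0=4+0=4
L[6]='f': occ=1, LF[6]=C('f')+1=6+1=7
L[7]='o': occ=0, LF[7]=C('o')+0=10+0=10
L[8]='r': occ=0, LF[8]=C('r')+0=12+0=12
L[9]='o': occ=1, LF[9]=C('o')+1=10+1=11
L[10]='c': occ=0, LF[10]=C('c')+0=3+0=3
L[11]='b': occ=1, LF[11]=C('b')+1=1+1=2
L[12]='e': occ=1, LF[12]=C('e')+1=4+1=5

Answer: 9 8 1 0 6 4 7 10 12 11 3 2 5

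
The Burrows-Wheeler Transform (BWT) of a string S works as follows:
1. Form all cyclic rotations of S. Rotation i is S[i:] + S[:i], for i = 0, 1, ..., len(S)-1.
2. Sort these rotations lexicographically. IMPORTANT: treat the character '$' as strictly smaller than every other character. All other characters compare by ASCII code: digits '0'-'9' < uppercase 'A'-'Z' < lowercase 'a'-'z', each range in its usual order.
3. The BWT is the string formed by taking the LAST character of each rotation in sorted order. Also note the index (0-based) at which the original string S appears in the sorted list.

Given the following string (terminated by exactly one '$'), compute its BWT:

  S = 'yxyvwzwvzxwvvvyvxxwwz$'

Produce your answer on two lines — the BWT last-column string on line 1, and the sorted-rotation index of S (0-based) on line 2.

All 22 rotations (rotation i = S[i:]+S[:i]):
  rot[0] = yxyvwzwvzxwvvvyvxxwwz$
  rot[1] = xyvwzwvzxwvvvyvxxwwz$y
  rot[2] = yvwzwvzxwvvvyvxxwwz$yx
  rot[3] = vwzwvzxwvvvyvxxwwz$yxy
  rot[4] = wzwvzxwvvvyvxxwwz$yxyv
  rot[5] = zwvzxwvvvyvxxwwz$yxyvw
  rot[6] = wvzxwvvvyvxxwwz$yxyvwz
  rot[7] = vzxwvvvyvxxwwz$yxyvwzw
  rot[8] = zxwvvvyvxxwwz$yxyvwzwv
  rot[9] = xwvvvyvxxwwz$yxyvwzwvz
  rot[10] = wvvvyvxxwwz$yxyvwzwvzx
  rot[11] = vvvyvxxwwz$yxyvwzwvzxw
  rot[12] = vvyvxxwwz$yxyvwzwvzxwv
  rot[13] = vyvxxwwz$yxyvwzwvzxwvv
  rot[14] = yvxxwwz$yxyvwzwvzxwvvv
  rot[15] = vxxwwz$yxyvwzwvzxwvvvy
  rot[16] = xxwwz$yxyvwzwvzxwvvvyv
  rot[17] = xwwz$yxyvwzwvzxwvvvyvx
  rot[18] = wwz$yxyvwzwvzxwvvvyvxx
  rot[19] = wz$yxyvwzwvzxwvvvyvxxw
  rot[20] = z$yxyvwzwvzxwvvvyvxxww
  rot[21] = $yxyvwzwvzxwvvvyvxxwwz
Sorted (with $ < everything):
  sorted[0] = $yxyvwzwvzxwvvvyvxxwwz  (last char: 'z')
  sorted[1] = vvvyvxxwwz$yxyvwzwvzxw  (last char: 'w')
  sorted[2] = vvyvxxwwz$yxyvwzwvzxwv  (last char: 'v')
  sorted[3] = vwzwvzxwvvvyvxxwwz$yxy  (last char: 'y')
  sorted[4] = vxxwwz$yxyvwzwvzxwvvvy  (last char: 'y')
  sorted[5] = vyvxxwwz$yxyvwzwvzxwvv  (last char: 'v')
  sorted[6] = vzxwvvvyvxxwwz$yxyvwzw  (last char: 'w')
  sorted[7] = wvvvyvxxwwz$yxyvwzwvzx  (last char: 'x')
  sorted[8] = wvzxwvvvyvxxwwz$yxyvwz  (last char: 'z')
  sorted[9] = wwz$yxyvwzwvzxwvvvyvxx  (last char: 'x')
  sorted[10] = wz$yxyvwzwvzxwvvvyvxxw  (last char: 'w')
  sorted[11] = wzwvzxwvvvyvxxwwz$yxyv  (last char: 'v')
  sorted[12] = xwvvvyvxxwwz$yxyvwzwvz  (last char: 'z')
  sorted[13] = xwwz$yxyvwzwvzxwvvvyvx  (last char: 'x')
  sorted[14] = xxwwz$yxyvwzwvzxwvvvyv  (last char: 'v')
  sorted[15] = xyvwzwvzxwvvvyvxxwwz$y  (last char: 'y')
  sorted[16] = yvwzwvzxwvvvyvxxwwz$yx  (last char: 'x')
  sorted[17] = yvxxwwz$yxyvwzwvzxwvvv  (last char: 'v')
  sorted[18] = yxyvwzwvzxwvvvyvxxwwz$  (last char: '$')
  sorted[19] = z$yxyvwzwvzxwvvvyvxxww  (last char: 'w')
  sorted[20] = zwvzxwvvvyvxxwwz$yxyvw  (last char: 'w')
  sorted[21] = zxwvvvyvxxwwz$yxyvwzwv  (last char: 'v')
Last column: zwvyyvwxzxwvzxvyxv$wwv
Original string S is at sorted index 18

Answer: zwvyyvwxzxwvzxvyxv$wwv
18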